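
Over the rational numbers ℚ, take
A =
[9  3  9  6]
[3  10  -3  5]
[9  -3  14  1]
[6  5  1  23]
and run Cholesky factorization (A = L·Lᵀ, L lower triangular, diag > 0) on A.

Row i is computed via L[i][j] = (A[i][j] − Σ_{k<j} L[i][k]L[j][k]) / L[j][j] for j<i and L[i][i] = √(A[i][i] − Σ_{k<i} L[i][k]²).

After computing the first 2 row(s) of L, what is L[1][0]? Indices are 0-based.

Step 1: L[0][0] = √(9) = 3.
  L[1][0] = (3) / L[0][0] = 1.
Step 2: L[1][1] = √(9) = 3.

L[1][0] = 1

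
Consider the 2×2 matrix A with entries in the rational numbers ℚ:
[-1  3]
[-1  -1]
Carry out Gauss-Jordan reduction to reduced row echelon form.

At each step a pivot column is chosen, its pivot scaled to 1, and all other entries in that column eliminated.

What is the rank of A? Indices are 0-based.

[1] R0 /= -1  ⇒  (1, -3)
     R1 -= -1·R0  ⇒  (0, -4)
[2] R1 /= -4  ⇒  (0, 1)
     R0 -= -3·R1  ⇒  (1, 0)

rank = 2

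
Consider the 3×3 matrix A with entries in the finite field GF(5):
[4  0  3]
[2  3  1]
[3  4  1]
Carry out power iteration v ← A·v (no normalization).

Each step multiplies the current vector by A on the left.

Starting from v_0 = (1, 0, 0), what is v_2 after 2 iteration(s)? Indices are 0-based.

v_0 = (1, 0, 0).
v_1 = A·v_0 = (4, 2, 3).
v_2 = A·v_1 = (0, 2, 3).

v_2 = (0, 2, 3)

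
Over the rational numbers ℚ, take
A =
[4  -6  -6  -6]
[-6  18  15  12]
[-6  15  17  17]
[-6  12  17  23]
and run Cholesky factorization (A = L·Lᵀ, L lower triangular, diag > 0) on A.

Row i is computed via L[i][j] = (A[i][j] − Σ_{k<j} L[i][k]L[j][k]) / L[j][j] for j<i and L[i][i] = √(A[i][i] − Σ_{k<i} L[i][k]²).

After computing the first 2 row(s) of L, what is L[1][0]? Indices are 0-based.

Step 1: L[0][0] = √(4) = 2.
  L[1][0] = (-6) / L[0][0] = -3.
Step 2: L[1][1] = √(9) = 3.

L[1][0] = -3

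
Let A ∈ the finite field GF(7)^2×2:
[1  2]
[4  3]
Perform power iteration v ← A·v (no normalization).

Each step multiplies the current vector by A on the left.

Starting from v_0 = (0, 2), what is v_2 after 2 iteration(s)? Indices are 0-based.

v_0 = (0, 2).
v_1 = A·v_0 = (4, 6).
v_2 = A·v_1 = (2, 6).

v_2 = (2, 6)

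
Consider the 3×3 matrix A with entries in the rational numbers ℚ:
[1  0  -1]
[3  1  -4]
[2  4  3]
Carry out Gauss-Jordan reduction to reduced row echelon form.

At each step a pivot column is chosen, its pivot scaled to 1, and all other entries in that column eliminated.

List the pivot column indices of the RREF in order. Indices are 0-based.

pivot columns: 0, 1, 2

pivot(0,0)=1: scale R0 → (1, 0, -1)
  clear (1,0): R1 −= (3)R0 → (0, 1, -1)
  clear (2,0): R2 −= (2)R0 → (0, 4, 5)
pivot(1,1)=1: scale R1 → (0, 1, -1)
  clear (2,1): R2 −= (4)R1 → (0, 0, 9)
pivot(2,2)=9: scale R2 → (0, 0, 1)
  clear (0,2): R0 −= (-1)R2 → (1, 0, 0)
  clear (1,2): R1 −= (-1)R2 → (0, 1, 0)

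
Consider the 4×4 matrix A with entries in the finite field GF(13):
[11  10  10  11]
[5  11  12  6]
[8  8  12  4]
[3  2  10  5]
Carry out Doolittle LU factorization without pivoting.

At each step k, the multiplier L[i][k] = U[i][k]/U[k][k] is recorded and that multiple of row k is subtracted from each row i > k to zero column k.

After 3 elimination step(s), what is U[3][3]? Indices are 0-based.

k=0: U[0][0]=11
  eliminate (1,0): mult=4, new row 1: (0, 10, 11, 1); set L[1][0]=4
  eliminate (2,0): mult=9, new row 2: (0, 9, 0, 9); set L[2][0]=9
  eliminate (3,0): mult=5, new row 3: (0, 4, 12, 2); set L[3][0]=5
k=1: U[1][1]=10
  eliminate (2,1): mult=10, new row 2: (0, 0, 7, 12); set L[2][1]=10
  eliminate (3,1): mult=3, new row 3: (0, 0, 5, 12); set L[3][1]=3
k=2: U[2][2]=7
  eliminate (3,2): mult=10, new row 3: (0, 0, 0, 9); set L[3][2]=10

U[3][3] = 9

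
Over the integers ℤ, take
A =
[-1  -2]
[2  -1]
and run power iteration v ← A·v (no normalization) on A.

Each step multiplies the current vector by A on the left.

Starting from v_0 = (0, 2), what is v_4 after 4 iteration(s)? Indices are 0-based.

v_4 = (-48, -14)

v_0 = (0, 2).
v_1 = A·v_0 = (-4, -2).
v_2 = A·v_1 = (8, -6).
v_3 = A·v_2 = (4, 22).
v_4 = A·v_3 = (-48, -14).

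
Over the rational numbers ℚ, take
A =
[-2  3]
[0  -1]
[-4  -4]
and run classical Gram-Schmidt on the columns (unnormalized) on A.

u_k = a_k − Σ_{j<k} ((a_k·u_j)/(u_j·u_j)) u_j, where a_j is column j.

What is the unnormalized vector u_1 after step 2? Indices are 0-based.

Step 1: u_0 = a_0 = (-2, 0, -4).
Step 2: u_1 = a_1 − (1/2)·u_0 = (4, -1, -2).

u_1 = (4, -1, -2)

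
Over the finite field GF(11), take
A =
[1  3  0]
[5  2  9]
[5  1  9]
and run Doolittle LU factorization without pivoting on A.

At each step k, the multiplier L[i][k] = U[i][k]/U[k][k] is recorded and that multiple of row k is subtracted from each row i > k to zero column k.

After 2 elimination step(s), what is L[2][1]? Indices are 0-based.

[col 0] pivot 1
  R1 -= 5*R0 → (0, 9, 9)  (L[1][0] := 5)
  R2 -= 5*R0 → (0, 8, 9)  (L[2][0] := 5)
[col 1] pivot 9
  R2 -= 7*R1 → (0, 0, 1)  (L[2][1] := 7)

L[2][1] = 7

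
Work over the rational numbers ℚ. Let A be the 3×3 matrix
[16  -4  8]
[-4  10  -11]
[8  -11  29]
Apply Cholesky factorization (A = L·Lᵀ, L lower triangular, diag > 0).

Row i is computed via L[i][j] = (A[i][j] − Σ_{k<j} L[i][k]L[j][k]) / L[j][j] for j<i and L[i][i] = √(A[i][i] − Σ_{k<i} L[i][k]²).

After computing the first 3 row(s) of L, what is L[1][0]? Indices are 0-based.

L[1][0] = -1

Step 1: L[0][0] = √(16) = 4.
  L[1][0] = (-4) / L[0][0] = -1.
Step 2: L[1][1] = √(9) = 3.
  L[2][0] = (8) / L[0][0] = 2.
  L[2][1] = (-9) / L[1][1] = -3.
Step 3: L[2][2] = √(16) = 4.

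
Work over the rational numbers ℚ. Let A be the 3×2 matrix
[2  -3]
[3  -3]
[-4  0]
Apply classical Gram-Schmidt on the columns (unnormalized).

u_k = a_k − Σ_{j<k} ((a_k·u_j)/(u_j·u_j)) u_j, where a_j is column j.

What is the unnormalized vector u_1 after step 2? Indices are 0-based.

Step 1: u_0 = a_0 = (2, 3, -4).
Step 2: u_1 = a_1 − (-15/29)·u_0 = (-57/29, -42/29, -60/29).

u_1 = (-57/29, -42/29, -60/29)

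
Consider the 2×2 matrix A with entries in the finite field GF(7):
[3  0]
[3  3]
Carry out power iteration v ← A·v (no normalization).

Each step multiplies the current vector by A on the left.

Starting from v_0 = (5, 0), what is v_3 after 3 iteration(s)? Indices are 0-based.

v_0 = (5, 0).
v_1 = A·v_0 = (1, 1).
v_2 = A·v_1 = (3, 6).
v_3 = A·v_2 = (2, 6).

v_3 = (2, 6)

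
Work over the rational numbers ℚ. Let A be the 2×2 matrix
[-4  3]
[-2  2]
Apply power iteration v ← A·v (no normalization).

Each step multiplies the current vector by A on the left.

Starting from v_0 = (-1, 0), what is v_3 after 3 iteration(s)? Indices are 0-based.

v_3 = (28, 12)

v_0 = (-1, 0).
v_1 = A·v_0 = (4, 2).
v_2 = A·v_1 = (-10, -4).
v_3 = A·v_2 = (28, 12).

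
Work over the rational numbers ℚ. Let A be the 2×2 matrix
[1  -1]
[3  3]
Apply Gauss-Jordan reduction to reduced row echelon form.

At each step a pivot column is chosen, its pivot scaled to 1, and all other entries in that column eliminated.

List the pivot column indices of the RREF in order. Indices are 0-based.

step 1: normalize row 0 (÷1) = (1, -1)
  row 1: subtract 3×row0 = (0, 6)
step 2: normalize row 1 (÷6) = (0, 1)
  row 0: subtract -1×row1 = (1, 0)

pivot columns: 0, 1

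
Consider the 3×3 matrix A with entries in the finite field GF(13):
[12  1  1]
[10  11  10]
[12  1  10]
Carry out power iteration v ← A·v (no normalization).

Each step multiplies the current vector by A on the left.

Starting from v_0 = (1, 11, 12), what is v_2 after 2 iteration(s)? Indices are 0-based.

v_0 = (1, 11, 12).
v_1 = A·v_0 = (9, 4, 0).
v_2 = A·v_1 = (8, 4, 8).

v_2 = (8, 4, 8)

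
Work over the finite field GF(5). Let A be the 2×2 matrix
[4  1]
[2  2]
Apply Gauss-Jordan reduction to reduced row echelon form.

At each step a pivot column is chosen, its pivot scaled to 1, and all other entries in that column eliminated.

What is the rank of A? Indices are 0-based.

rank = 2

pivot(0,0)=4: scale R0 → (1, 4)
  clear (1,0): R1 −= (2)R0 → (0, 4)
pivot(1,1)=4: scale R1 → (0, 1)
  clear (0,1): R0 −= (4)R1 → (1, 0)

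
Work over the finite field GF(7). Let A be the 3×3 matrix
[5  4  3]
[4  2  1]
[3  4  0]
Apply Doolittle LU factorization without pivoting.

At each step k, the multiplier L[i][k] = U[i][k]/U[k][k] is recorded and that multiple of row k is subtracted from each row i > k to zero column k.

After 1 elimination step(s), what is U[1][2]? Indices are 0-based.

U[1][2] = 0

k=0: U[0][0]=5
  eliminate (1,0): mult=5, new row 1: (0, 3, 0); set L[1][0]=5
  eliminate (2,0): mult=2, new row 2: (0, 3, 1); set L[2][0]=2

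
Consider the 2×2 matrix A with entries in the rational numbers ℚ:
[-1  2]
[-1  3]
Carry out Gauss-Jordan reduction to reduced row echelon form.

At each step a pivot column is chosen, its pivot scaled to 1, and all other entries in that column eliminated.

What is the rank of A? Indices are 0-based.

step 1: normalize row 0 (÷-1) = (1, -2)
  row 1: subtract -1×row0 = (0, 1)
step 2: normalize row 1 (÷1) = (0, 1)
  row 0: subtract -2×row1 = (1, 0)

rank = 2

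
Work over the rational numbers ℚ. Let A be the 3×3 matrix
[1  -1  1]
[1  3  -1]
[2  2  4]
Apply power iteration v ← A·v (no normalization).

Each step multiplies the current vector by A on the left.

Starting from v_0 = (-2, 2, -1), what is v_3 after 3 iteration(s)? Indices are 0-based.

v_0 = (-2, 2, -1).
v_1 = A·v_0 = (-5, 5, -4).
v_2 = A·v_1 = (-14, 14, -16).
v_3 = A·v_2 = (-44, 44, -64).

v_3 = (-44, 44, -64)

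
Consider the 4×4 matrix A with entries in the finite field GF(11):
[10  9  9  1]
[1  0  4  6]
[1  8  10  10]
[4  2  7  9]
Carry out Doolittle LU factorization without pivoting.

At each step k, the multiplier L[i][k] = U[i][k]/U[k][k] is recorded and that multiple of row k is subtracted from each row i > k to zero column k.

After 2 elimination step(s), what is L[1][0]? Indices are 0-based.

L[1][0] = 10

k=0: U[0][0]=10
  eliminate (1,0): mult=10, new row 1: (0, 9, 2, 7); set L[1][0]=10
  eliminate (2,0): mult=10, new row 2: (0, 6, 8, 0); set L[2][0]=10
  eliminate (3,0): mult=7, new row 3: (0, 5, 10, 2); set L[3][0]=7
k=1: U[1][1]=9
  eliminate (2,1): mult=8, new row 2: (0, 0, 3, 10); set L[2][1]=8
  eliminate (3,1): mult=3, new row 3: (0, 0, 4, 3); set L[3][1]=3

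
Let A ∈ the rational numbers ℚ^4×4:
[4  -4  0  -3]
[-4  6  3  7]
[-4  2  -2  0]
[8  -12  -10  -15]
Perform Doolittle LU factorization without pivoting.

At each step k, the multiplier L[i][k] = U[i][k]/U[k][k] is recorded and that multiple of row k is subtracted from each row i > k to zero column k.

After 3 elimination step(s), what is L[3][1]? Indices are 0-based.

L[3][1] = -2

[col 0] pivot 4
  R1 -= -1*R0 → (0, 2, 3, 4)  (L[1][0] := -1)
  R2 -= -1*R0 → (0, -2, -2, -3)  (L[2][0] := -1)
  R3 -= 2*R0 → (0, -4, -10, -9)  (L[3][0] := 2)
[col 1] pivot 2
  R2 -= -1*R1 → (0, 0, 1, 1)  (L[2][1] := -1)
  R3 -= -2*R1 → (0, 0, -4, -1)  (L[3][1] := -2)
[col 2] pivot 1
  R3 -= -4*R2 → (0, 0, 0, 3)  (L[3][2] := -4)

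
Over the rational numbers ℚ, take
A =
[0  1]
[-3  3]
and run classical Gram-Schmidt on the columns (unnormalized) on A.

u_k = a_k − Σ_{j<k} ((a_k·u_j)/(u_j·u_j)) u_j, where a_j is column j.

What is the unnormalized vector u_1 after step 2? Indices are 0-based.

u_1 = (1, 0)

Step 1: u_0 = a_0 = (0, -3).
Step 2: u_1 = a_1 − (-1)·u_0 = (1, 0).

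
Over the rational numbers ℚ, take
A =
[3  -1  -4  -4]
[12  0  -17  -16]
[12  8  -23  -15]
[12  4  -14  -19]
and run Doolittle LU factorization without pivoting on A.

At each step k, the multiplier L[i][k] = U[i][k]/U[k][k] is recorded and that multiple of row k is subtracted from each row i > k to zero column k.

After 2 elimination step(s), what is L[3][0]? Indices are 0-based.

L[3][0] = 4

Step 1: pivot at (0,0) is 3.
  row1 ← row1 − (4)·row0  ⇒  L[1][0]=4, U row1=(0, 4, -1, 0)
  row2 ← row2 − (4)·row0  ⇒  L[2][0]=4, U row2=(0, 12, -7, 1)
  row3 ← row3 − (4)·row0  ⇒  L[3][0]=4, U row3=(0, 8, 2, -3)
Step 2: pivot at (1,1) is 4.
  row2 ← row2 − (3)·row1  ⇒  L[2][1]=3, U row2=(0, 0, -4, 1)
  row3 ← row3 − (2)·row1  ⇒  L[3][1]=2, U row3=(0, 0, 4, -3)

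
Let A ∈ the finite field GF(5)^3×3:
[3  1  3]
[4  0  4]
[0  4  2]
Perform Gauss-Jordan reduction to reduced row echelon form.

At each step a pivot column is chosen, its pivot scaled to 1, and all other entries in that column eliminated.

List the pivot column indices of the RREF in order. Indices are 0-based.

[1] R0 /= 3  ⇒  (1, 2, 1)
     R1 -= 4·R0  ⇒  (0, 2, 0)
[2] R1 /= 2  ⇒  (0, 1, 0)
     R0 -= 2·R1  ⇒  (1, 0, 1)
     R2 -= 4·R1  ⇒  (0, 0, 2)
[3] R2 /= 2  ⇒  (0, 0, 1)
     R0 -= 1·R2  ⇒  (1, 0, 0)

pivot columns: 0, 1, 2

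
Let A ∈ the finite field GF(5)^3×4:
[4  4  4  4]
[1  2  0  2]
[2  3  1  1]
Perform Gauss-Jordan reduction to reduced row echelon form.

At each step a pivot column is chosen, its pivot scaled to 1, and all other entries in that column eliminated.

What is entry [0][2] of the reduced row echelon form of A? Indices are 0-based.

step 1: normalize row 0 (÷4) = (1, 1, 1, 1)
  row 1: subtract 1×row0 = (0, 1, 4, 1)
  row 2: subtract 2×row0 = (0, 1, 4, 4)
step 2: normalize row 1 (÷1) = (0, 1, 4, 1)
  row 0: subtract 1×row1 = (1, 0, 2, 0)
  row 2: subtract 1×row1 = (0, 0, 0, 3)
skip col 2 (zero from row 2)
step 3: normalize row 2 (÷3) = (0, 0, 0, 1)
  row 1: subtract 1×row2 = (0, 1, 4, 0)

M[0][2] = 2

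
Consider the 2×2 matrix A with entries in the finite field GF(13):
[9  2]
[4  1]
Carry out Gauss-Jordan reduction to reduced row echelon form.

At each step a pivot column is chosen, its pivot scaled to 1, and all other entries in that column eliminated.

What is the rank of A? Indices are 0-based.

[1] R0 /= 9  ⇒  (1, 6)
     R1 -= 4·R0  ⇒  (0, 3)
[2] R1 /= 3  ⇒  (0, 1)
     R0 -= 6·R1  ⇒  (1, 0)

rank = 2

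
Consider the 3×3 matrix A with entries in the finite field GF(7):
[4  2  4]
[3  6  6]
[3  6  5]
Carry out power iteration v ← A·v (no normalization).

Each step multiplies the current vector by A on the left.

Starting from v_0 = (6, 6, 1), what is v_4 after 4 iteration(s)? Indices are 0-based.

v_0 = (6, 6, 1).
v_1 = A·v_0 = (5, 4, 3).
v_2 = A·v_1 = (5, 1, 5).
v_3 = A·v_2 = (0, 2, 4).
v_4 = A·v_3 = (6, 1, 4).

v_4 = (6, 1, 4)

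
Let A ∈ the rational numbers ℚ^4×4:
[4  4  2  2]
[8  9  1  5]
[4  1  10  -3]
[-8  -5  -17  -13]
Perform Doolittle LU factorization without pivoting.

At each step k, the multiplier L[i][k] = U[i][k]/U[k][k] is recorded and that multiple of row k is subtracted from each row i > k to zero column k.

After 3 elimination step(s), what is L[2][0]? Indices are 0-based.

k=0: U[0][0]=4
  eliminate (1,0): mult=2, new row 1: (0, 1, -3, 1); set L[1][0]=2
  eliminate (2,0): mult=1, new row 2: (0, -3, 8, -5); set L[2][0]=1
  eliminate (3,0): mult=-2, new row 3: (0, 3, -13, -9); set L[3][0]=-2
k=1: U[1][1]=1
  eliminate (2,1): mult=-3, new row 2: (0, 0, -1, -2); set L[2][1]=-3
  eliminate (3,1): mult=3, new row 3: (0, 0, -4, -12); set L[3][1]=3
k=2: U[2][2]=-1
  eliminate (3,2): mult=4, new row 3: (0, 0, 0, -4); set L[3][2]=4

L[2][0] = 1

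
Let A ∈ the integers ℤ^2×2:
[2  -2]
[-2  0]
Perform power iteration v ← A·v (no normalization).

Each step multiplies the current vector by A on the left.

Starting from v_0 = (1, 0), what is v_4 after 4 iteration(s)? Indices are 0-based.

v_0 = (1, 0).
v_1 = A·v_0 = (2, -2).
v_2 = A·v_1 = (8, -4).
v_3 = A·v_2 = (24, -16).
v_4 = A·v_3 = (80, -48).

v_4 = (80, -48)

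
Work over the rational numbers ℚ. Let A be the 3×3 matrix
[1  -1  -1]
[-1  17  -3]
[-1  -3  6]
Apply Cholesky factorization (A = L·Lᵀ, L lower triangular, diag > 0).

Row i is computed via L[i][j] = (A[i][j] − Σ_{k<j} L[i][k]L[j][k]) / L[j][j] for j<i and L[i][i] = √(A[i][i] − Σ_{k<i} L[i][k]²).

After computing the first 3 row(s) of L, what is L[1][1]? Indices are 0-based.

Step 1: L[0][0] = √(1) = 1.
  L[1][0] = (-1) / L[0][0] = -1.
Step 2: L[1][1] = √(16) = 4.
  L[2][0] = (-1) / L[0][0] = -1.
  L[2][1] = (-4) / L[1][1] = -1.
Step 3: L[2][2] = √(4) = 2.

L[1][1] = 4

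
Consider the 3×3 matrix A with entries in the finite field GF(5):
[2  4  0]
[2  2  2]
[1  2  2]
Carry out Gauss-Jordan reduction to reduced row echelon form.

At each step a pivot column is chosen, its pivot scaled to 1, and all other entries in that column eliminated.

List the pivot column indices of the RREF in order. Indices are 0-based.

pivot(0,0)=2: scale R0 → (1, 2, 0)
  clear (1,0): R1 −= (2)R0 → (0, 3, 2)
  clear (2,0): R2 −= (1)R0 → (0, 0, 2)
pivot(1,1)=3: scale R1 → (0, 1, 4)
  clear (0,1): R0 −= (2)R1 → (1, 0, 2)
pivot(2,2)=2: scale R2 → (0, 0, 1)
  clear (0,2): R0 −= (2)R2 → (1, 0, 0)
  clear (1,2): R1 −= (4)R2 → (0, 1, 0)

pivot columns: 0, 1, 2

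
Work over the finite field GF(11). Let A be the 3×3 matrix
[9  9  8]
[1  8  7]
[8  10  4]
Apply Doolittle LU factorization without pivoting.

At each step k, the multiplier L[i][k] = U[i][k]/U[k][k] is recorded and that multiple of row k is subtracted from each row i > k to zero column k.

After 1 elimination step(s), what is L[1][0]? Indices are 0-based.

L[1][0] = 5

k=0: U[0][0]=9
  eliminate (1,0): mult=5, new row 1: (0, 7, 0); set L[1][0]=5
  eliminate (2,0): mult=7, new row 2: (0, 2, 3); set L[2][0]=7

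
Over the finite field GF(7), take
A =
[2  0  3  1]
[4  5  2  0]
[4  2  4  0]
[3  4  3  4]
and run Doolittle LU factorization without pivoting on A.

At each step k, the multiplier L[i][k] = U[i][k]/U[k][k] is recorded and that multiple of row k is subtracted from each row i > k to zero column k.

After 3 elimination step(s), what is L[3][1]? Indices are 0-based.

Step 1: pivot at (0,0) is 2.
  row1 ← row1 − (2)·row0  ⇒  L[1][0]=2, U row1=(0, 5, 3, 5)
  row2 ← row2 − (2)·row0  ⇒  L[2][0]=2, U row2=(0, 2, 5, 5)
  row3 ← row3 − (5)·row0  ⇒  L[3][0]=5, U row3=(0, 4, 2, 6)
Step 2: pivot at (1,1) is 5.
  row2 ← row2 − (6)·row1  ⇒  L[2][1]=6, U row2=(0, 0, 1, 3)
  row3 ← row3 − (5)·row1  ⇒  L[3][1]=5, U row3=(0, 0, 1, 2)
Step 3: pivot at (2,2) is 1.
  row3 ← row3 − (1)·row2  ⇒  L[3][2]=1, U row3=(0, 0, 0, 6)

L[3][1] = 5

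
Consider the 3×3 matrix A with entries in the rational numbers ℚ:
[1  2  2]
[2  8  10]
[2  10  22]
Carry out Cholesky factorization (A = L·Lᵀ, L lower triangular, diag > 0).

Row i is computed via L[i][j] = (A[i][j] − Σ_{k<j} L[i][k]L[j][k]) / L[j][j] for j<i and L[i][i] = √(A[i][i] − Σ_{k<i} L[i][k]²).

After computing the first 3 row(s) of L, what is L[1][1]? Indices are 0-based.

Step 1: L[0][0] = √(1) = 1.
  L[1][0] = (2) / L[0][0] = 2.
Step 2: L[1][1] = √(4) = 2.
  L[2][0] = (2) / L[0][0] = 2.
  L[2][1] = (6) / L[1][1] = 3.
Step 3: L[2][2] = √(9) = 3.

L[1][1] = 2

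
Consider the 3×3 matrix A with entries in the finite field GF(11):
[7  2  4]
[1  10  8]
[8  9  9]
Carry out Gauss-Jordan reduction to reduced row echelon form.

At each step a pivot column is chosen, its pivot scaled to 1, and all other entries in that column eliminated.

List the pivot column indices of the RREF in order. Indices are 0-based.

step 1: normalize row 0 (÷7) = (1, 5, 10)
  row 1: subtract 1×row0 = (0, 5, 9)
  row 2: subtract 8×row0 = (0, 2, 6)
step 2: normalize row 1 (÷5) = (0, 1, 4)
  row 0: subtract 5×row1 = (1, 0, 1)
  row 2: subtract 2×row1 = (0, 0, 9)
step 3: normalize row 2 (÷9) = (0, 0, 1)
  row 0: subtract 1×row2 = (1, 0, 0)
  row 1: subtract 4×row2 = (0, 1, 0)

pivot columns: 0, 1, 2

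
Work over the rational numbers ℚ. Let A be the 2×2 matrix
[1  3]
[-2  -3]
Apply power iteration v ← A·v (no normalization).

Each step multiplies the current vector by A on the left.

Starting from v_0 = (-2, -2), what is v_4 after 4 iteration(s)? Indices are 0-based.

v_0 = (-2, -2).
v_1 = A·v_0 = (-8, 10).
v_2 = A·v_1 = (22, -14).
v_3 = A·v_2 = (-20, -2).
v_4 = A·v_3 = (-26, 46).

v_4 = (-26, 46)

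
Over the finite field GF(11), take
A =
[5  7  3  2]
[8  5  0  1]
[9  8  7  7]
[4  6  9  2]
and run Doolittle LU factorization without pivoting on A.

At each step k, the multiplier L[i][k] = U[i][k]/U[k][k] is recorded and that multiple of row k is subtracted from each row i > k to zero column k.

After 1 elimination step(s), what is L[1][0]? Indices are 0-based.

k=0: U[0][0]=5
  eliminate (1,0): mult=6, new row 1: (0, 7, 4, 0); set L[1][0]=6
  eliminate (2,0): mult=4, new row 2: (0, 2, 6, 10); set L[2][0]=4
  eliminate (3,0): mult=3, new row 3: (0, 7, 0, 7); set L[3][0]=3

L[1][0] = 6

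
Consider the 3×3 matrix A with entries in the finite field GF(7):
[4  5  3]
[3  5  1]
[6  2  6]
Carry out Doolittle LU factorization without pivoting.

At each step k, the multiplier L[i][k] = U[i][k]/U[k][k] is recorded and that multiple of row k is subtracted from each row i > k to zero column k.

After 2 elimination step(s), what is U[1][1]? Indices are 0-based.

U[1][1] = 3

[col 0] pivot 4
  R1 -= 6*R0 → (0, 3, 4)  (L[1][0] := 6)
  R2 -= 5*R0 → (0, 5, 5)  (L[2][0] := 5)
[col 1] pivot 3
  R2 -= 4*R1 → (0, 0, 3)  (L[2][1] := 4)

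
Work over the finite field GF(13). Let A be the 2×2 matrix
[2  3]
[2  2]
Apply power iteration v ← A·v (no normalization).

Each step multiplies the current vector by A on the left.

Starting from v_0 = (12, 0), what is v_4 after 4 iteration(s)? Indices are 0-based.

v_4 = (12, 9)

v_0 = (12, 0).
v_1 = A·v_0 = (11, 11).
v_2 = A·v_1 = (3, 5).
v_3 = A·v_2 = (8, 3).
v_4 = A·v_3 = (12, 9).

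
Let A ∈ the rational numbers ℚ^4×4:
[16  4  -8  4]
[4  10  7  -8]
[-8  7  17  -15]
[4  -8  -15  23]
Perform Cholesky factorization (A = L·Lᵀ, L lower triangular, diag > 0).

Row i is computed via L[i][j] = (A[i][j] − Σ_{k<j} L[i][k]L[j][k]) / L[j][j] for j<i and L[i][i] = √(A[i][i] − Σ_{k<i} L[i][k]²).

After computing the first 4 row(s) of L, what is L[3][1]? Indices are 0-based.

Step 1: L[0][0] = √(16) = 4.
  L[1][0] = (4) / L[0][0] = 1.
Step 2: L[1][1] = √(9) = 3.
  L[2][0] = (-8) / L[0][0] = -2.
  L[2][1] = (9) / L[1][1] = 3.
Step 3: L[2][2] = √(4) = 2.
  L[3][0] = (4) / L[0][0] = 1.
  L[3][1] = (-9) / L[1][1] = -3.
  L[3][2] = (-4) / L[2][2] = -2.
Step 4: L[3][3] = √(9) = 3.

L[3][1] = -3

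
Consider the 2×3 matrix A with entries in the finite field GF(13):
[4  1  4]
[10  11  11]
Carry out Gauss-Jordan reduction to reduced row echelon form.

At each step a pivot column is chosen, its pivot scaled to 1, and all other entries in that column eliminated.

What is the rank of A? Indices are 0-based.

rank = 2

[1] R0 /= 4  ⇒  (1, 10, 1)
     R1 -= 10·R0  ⇒  (0, 2, 1)
[2] R1 /= 2  ⇒  (0, 1, 7)
     R0 -= 10·R1  ⇒  (1, 0, 9)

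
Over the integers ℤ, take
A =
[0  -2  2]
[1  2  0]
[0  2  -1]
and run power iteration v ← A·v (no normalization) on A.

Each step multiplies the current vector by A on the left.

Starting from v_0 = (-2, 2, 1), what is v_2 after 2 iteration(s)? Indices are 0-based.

v_0 = (-2, 2, 1).
v_1 = A·v_0 = (-2, 2, 3).
v_2 = A·v_1 = (2, 2, 1).

v_2 = (2, 2, 1)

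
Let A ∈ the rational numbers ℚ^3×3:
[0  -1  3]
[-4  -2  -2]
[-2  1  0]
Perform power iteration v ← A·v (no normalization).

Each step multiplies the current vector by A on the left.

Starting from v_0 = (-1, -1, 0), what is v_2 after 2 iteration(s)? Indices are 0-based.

v_2 = (-3, -18, 4)

v_0 = (-1, -1, 0).
v_1 = A·v_0 = (1, 6, 1).
v_2 = A·v_1 = (-3, -18, 4).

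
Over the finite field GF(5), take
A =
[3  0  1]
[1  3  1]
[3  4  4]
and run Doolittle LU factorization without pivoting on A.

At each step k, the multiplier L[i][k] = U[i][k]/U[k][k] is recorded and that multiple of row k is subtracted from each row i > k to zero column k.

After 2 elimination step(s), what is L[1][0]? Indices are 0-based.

Step 1: pivot at (0,0) is 3.
  row1 ← row1 − (2)·row0  ⇒  L[1][0]=2, U row1=(0, 3, 4)
  row2 ← row2 − (1)·row0  ⇒  L[2][0]=1, U row2=(0, 4, 3)
Step 2: pivot at (1,1) is 3.
  row2 ← row2 − (3)·row1  ⇒  L[2][1]=3, U row2=(0, 0, 1)

L[1][0] = 2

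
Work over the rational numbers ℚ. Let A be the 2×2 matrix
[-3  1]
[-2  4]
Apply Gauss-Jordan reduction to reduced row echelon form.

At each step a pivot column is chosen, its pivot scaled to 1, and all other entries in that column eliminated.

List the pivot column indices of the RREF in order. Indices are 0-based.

[1] R0 /= -3  ⇒  (1, -1/3)
     R1 -= -2·R0  ⇒  (0, 10/3)
[2] R1 /= 10/3  ⇒  (0, 1)
     R0 -= -1/3·R1  ⇒  (1, 0)

pivot columns: 0, 1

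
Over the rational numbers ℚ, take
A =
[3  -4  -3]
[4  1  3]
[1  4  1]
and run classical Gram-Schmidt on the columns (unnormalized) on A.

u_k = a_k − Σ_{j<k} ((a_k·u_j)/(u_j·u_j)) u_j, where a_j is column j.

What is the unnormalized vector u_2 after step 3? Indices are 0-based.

u_2 = (-555/421, 592/421, -703/421)

Step 1: u_0 = a_0 = (3, 4, 1).
Step 2: u_1 = a_1 − (-2/13)·u_0 = (-46/13, 21/13, 54/13).
Step 3: u_2 = a_2 − (2/13)·u_0 − (255/421)·u_1 = (-555/421, 592/421, -703/421).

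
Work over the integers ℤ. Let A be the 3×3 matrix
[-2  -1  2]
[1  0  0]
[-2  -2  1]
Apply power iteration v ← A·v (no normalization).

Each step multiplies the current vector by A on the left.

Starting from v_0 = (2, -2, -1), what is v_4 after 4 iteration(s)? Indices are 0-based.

v_0 = (2, -2, -1).
v_1 = A·v_0 = (-4, 2, -1).
v_2 = A·v_1 = (4, -4, 3).
v_3 = A·v_2 = (2, 4, 3).
v_4 = A·v_3 = (-2, 2, -9).

v_4 = (-2, 2, -9)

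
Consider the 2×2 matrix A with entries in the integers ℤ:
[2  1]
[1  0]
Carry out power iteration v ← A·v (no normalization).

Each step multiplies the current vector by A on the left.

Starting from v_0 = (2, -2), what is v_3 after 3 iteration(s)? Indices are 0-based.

v_3 = (14, 6)

v_0 = (2, -2).
v_1 = A·v_0 = (2, 2).
v_2 = A·v_1 = (6, 2).
v_3 = A·v_2 = (14, 6).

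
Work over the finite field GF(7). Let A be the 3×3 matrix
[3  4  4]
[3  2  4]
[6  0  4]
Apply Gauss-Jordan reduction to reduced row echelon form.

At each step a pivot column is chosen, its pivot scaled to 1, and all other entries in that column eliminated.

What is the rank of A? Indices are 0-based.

[1] R0 /= 3  ⇒  (1, 6, 6)
     R1 -= 3·R0  ⇒  (0, 5, 0)
     R2 -= 6·R0  ⇒  (0, 6, 3)
[2] R1 /= 5  ⇒  (0, 1, 0)
     R0 -= 6·R1  ⇒  (1, 0, 6)
     R2 -= 6·R1  ⇒  (0, 0, 3)
[3] R2 /= 3  ⇒  (0, 0, 1)
     R0 -= 6·R2  ⇒  (1, 0, 0)

rank = 3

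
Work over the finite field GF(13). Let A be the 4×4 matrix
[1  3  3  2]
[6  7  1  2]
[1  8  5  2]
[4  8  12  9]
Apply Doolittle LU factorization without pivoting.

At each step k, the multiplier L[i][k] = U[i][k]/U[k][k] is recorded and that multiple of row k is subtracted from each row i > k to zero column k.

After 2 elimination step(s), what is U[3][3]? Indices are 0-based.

U[3][3] = 7

Step 1: pivot at (0,0) is 1.
  row1 ← row1 − (6)·row0  ⇒  L[1][0]=6, U row1=(0, 2, 9, 3)
  row2 ← row2 − (1)·row0  ⇒  L[2][0]=1, U row2=(0, 5, 2, 0)
  row3 ← row3 − (4)·row0  ⇒  L[3][0]=4, U row3=(0, 9, 0, 1)
Step 2: pivot at (1,1) is 2.
  row2 ← row2 − (9)·row1  ⇒  L[2][1]=9, U row2=(0, 0, 12, 12)
  row3 ← row3 − (11)·row1  ⇒  L[3][1]=11, U row3=(0, 0, 5, 7)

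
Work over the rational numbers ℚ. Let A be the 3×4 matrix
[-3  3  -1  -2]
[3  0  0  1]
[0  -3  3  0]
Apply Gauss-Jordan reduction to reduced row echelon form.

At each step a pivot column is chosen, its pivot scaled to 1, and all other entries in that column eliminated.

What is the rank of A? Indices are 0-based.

rank = 3

pivot(0,0)=-3: scale R0 → (1, -1, 1/3, 2/3)
  clear (1,0): R1 −= (3)R0 → (0, 3, -1, -1)
pivot(1,1)=3: scale R1 → (0, 1, -1/3, -1/3)
  clear (0,1): R0 −= (-1)R1 → (1, 0, 0, 1/3)
  clear (2,1): R2 −= (-3)R1 → (0, 0, 2, -1)
pivot(2,2)=2: scale R2 → (0, 0, 1, -1/2)
  clear (1,2): R1 −= (-1/3)R2 → (0, 1, 0, -1/2)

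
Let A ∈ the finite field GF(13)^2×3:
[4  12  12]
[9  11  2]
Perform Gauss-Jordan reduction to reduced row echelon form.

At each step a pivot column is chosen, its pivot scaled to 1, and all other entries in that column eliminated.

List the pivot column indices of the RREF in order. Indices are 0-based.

pivot columns: 0, 1

pivot(0,0)=4: scale R0 → (1, 3, 3)
  clear (1,0): R1 −= (9)R0 → (0, 10, 1)
pivot(1,1)=10: scale R1 → (0, 1, 4)
  clear (0,1): R0 −= (3)R1 → (1, 0, 4)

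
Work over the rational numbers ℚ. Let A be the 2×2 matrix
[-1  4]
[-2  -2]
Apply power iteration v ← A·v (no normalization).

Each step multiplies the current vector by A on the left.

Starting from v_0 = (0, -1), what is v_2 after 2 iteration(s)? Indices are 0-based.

v_0 = (0, -1).
v_1 = A·v_0 = (-4, 2).
v_2 = A·v_1 = (12, 4).

v_2 = (12, 4)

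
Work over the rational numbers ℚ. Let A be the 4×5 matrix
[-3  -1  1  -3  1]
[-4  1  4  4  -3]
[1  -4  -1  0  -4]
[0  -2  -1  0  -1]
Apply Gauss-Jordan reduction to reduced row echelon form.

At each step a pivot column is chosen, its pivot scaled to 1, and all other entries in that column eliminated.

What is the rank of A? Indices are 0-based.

rank = 4

[1] R0 /= -3  ⇒  (1, 1/3, -1/3, 1, -1/3)
     R1 -= -4·R0  ⇒  (0, 7/3, 8/3, 8, -13/3)
     R2 -= 1·R0  ⇒  (0, -13/3, -2/3, -1, -11/3)
[2] R1 /= 7/3  ⇒  (0, 1, 8/7, 24/7, -13/7)
     R0 -= 1/3·R1  ⇒  (1, 0, -5/7, -1/7, 2/7)
     R2 -= -13/3·R1  ⇒  (0, 0, 30/7, 97/7, -82/7)
     R3 -= -2·R1  ⇒  (0, 0, 9/7, 48/7, -33/7)
[3] R2 /= 30/7  ⇒  (0, 0, 1, 97/30, -41/15)
     R0 -= -5/7·R2  ⇒  (1, 0, 0, 13/6, -5/3)
     R1 -= 8/7·R2  ⇒  (0, 1, 0, -4/15, 19/15)
     R3 -= 9/7·R2  ⇒  (0, 0, 0, 27/10, -6/5)
[4] R3 /= 27/10  ⇒  (0, 0, 0, 1, -4/9)
     R0 -= 13/6·R3  ⇒  (1, 0, 0, 0, -19/27)
     R1 -= -4/15·R3  ⇒  (0, 1, 0, 0, 31/27)
     R2 -= 97/30·R3  ⇒  (0, 0, 1, 0, -35/27)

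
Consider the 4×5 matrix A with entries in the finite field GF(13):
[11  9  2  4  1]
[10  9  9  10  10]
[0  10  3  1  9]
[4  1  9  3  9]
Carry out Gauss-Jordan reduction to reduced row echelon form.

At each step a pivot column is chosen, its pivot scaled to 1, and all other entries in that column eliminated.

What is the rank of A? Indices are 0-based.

pivot(0,0)=11: scale R0 → (1, 2, 12, 11, 6)
  clear (1,0): R1 −= (10)R0 → (0, 2, 6, 4, 2)
  clear (3,0): R3 −= (4)R0 → (0, 6, 0, 11, 11)
pivot(1,1)=2: scale R1 → (0, 1, 3, 2, 1)
  clear (0,1): R0 −= (2)R1 → (1, 0, 6, 7, 4)
  clear (2,1): R2 −= (10)R1 → (0, 0, 12, 7, 12)
  clear (3,1): R3 −= (6)R1 → (0, 0, 8, 12, 5)
pivot(2,2)=12: scale R2 → (0, 0, 1, 6, 1)
  clear (0,2): R0 −= (6)R2 → (1, 0, 0, 10, 11)
  clear (1,2): R1 −= (3)R2 → (0, 1, 0, 10, 11)
  clear (3,2): R3 −= (8)R2 → (0, 0, 0, 3, 10)
pivot(3,3)=3: scale R3 → (0, 0, 0, 1, 12)
  clear (0,3): R0 −= (10)R3 → (1, 0, 0, 0, 8)
  clear (1,3): R1 −= (10)R3 → (0, 1, 0, 0, 8)
  clear (2,3): R2 −= (6)R3 → (0, 0, 1, 0, 7)

rank = 4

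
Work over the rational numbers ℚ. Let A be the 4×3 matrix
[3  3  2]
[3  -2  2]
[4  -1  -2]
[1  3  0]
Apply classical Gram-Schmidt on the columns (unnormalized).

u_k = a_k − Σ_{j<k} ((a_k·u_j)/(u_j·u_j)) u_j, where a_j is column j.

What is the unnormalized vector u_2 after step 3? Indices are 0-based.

u_2 = (106/89, 538/267, -602/267, -160/267)

Step 1: u_0 = a_0 = (3, 3, 4, 1).
Step 2: u_1 = a_1 − (2/35)·u_0 = (99/35, -76/35, -43/35, 103/35).
Step 3: u_2 = a_2 − (4/35)·u_0 − (44/267)·u_1 = (106/89, 538/267, -602/267, -160/267).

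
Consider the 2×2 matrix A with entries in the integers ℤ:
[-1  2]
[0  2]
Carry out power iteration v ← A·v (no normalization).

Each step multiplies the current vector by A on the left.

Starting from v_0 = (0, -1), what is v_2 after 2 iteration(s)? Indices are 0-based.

v_0 = (0, -1).
v_1 = A·v_0 = (-2, -2).
v_2 = A·v_1 = (-2, -4).

v_2 = (-2, -4)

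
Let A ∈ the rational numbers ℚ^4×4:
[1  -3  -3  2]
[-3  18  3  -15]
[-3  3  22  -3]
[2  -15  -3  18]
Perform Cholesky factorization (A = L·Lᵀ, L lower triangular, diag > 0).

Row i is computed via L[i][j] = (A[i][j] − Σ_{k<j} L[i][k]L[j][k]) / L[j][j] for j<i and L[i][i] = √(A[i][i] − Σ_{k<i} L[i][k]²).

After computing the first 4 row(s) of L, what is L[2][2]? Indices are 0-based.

L[2][2] = 3

Step 1: L[0][0] = √(1) = 1.
  L[1][0] = (-3) / L[0][0] = -3.
Step 2: L[1][1] = √(9) = 3.
  L[2][0] = (-3) / L[0][0] = -3.
  L[2][1] = (-6) / L[1][1] = -2.
Step 3: L[2][2] = √(9) = 3.
  L[3][0] = (2) / L[0][0] = 2.
  L[3][1] = (-9) / L[1][1] = -3.
  L[3][2] = (-3) / L[2][2] = -1.
Step 4: L[3][3] = √(4) = 2.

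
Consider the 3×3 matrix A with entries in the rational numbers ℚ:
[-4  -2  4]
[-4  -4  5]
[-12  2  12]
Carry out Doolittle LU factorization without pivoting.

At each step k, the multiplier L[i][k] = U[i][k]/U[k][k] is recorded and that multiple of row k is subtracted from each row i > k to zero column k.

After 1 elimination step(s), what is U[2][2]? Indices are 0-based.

U[2][2] = 0

k=0: U[0][0]=-4
  eliminate (1,0): mult=1, new row 1: (0, -2, 1); set L[1][0]=1
  eliminate (2,0): mult=3, new row 2: (0, 8, 0); set L[2][0]=3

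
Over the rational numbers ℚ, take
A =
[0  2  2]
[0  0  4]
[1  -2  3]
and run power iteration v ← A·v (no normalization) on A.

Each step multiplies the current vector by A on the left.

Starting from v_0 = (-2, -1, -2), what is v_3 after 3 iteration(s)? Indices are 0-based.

v_3 = (-64, -32, -4)

v_0 = (-2, -1, -2).
v_1 = A·v_0 = (-6, -8, -6).
v_2 = A·v_1 = (-28, -24, -8).
v_3 = A·v_2 = (-64, -32, -4).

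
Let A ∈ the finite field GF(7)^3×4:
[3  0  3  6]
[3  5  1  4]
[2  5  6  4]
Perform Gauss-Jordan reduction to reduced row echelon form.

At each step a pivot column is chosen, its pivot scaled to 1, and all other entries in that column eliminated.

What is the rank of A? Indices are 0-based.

[1] R0 /= 3  ⇒  (1, 0, 1, 2)
     R1 -= 3·R0  ⇒  (0, 5, 5, 5)
     R2 -= 2·R0  ⇒  (0, 5, 4, 0)
[2] R1 /= 5  ⇒  (0, 1, 1, 1)
     R2 -= 5·R1  ⇒  (0, 0, 6, 2)
[3] R2 /= 6  ⇒  (0, 0, 1, 5)
     R0 -= 1·R2  ⇒  (1, 0, 0, 4)
     R1 -= 1·R2  ⇒  (0, 1, 0, 3)

rank = 3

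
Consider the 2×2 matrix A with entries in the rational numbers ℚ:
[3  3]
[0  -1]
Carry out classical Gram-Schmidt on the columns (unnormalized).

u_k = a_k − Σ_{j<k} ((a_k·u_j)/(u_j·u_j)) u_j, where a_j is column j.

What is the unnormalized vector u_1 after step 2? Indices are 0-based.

Step 1: u_0 = a_0 = (3, 0).
Step 2: u_1 = a_1 − (1)·u_0 = (0, -1).

u_1 = (0, -1)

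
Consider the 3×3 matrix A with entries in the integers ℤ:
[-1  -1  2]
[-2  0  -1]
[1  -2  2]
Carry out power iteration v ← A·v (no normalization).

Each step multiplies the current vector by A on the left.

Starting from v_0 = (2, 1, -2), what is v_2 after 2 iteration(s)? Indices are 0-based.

v_2 = (1, 18, -11)

v_0 = (2, 1, -2).
v_1 = A·v_0 = (-7, -2, -4).
v_2 = A·v_1 = (1, 18, -11).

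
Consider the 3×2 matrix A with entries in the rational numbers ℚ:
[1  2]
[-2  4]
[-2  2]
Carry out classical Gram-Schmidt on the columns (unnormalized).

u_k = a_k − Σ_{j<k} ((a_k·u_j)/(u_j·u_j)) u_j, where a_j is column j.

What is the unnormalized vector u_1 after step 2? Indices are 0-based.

Step 1: u_0 = a_0 = (1, -2, -2).
Step 2: u_1 = a_1 − (-10/9)·u_0 = (28/9, 16/9, -2/9).

u_1 = (28/9, 16/9, -2/9)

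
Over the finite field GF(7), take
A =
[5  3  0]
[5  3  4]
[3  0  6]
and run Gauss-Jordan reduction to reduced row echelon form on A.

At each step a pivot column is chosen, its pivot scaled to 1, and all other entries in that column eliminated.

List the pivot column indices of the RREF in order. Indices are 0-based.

pivot(0,0)=5: scale R0 → (1, 2, 0)
  clear (1,0): R1 −= (5)R0 → (0, 0, 4)
  clear (2,0): R2 −= (3)R0 → (0, 1, 6)
pivot(1,1): swap R1↔R2
pivot(1,1)=1: scale R1 → (0, 1, 6)
  clear (0,1): R0 −= (2)R1 → (1, 0, 2)
pivot(2,2)=4: scale R2 → (0, 0, 1)
  clear (0,2): R0 −= (2)R2 → (1, 0, 0)
  clear (1,2): R1 −= (6)R2 → (0, 1, 0)

pivot columns: 0, 1, 2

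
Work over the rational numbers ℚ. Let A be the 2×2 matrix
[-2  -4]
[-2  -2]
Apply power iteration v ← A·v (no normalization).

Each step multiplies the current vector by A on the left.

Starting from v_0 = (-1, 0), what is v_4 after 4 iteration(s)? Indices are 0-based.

v_0 = (-1, 0).
v_1 = A·v_0 = (2, 2).
v_2 = A·v_1 = (-12, -8).
v_3 = A·v_2 = (56, 40).
v_4 = A·v_3 = (-272, -192).

v_4 = (-272, -192)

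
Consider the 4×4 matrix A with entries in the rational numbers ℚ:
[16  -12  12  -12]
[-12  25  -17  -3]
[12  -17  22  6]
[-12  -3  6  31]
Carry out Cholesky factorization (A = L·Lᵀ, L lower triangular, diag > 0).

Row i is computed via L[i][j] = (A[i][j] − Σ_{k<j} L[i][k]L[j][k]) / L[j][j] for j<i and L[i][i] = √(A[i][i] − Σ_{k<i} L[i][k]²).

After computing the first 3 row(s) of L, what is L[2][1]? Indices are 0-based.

Step 1: L[0][0] = √(16) = 4.
  L[1][0] = (-12) / L[0][0] = -3.
Step 2: L[1][1] = √(16) = 4.
  L[2][0] = (12) / L[0][0] = 3.
  L[2][1] = (-8) / L[1][1] = -2.
Step 3: L[2][2] = √(9) = 3.

L[2][1] = -2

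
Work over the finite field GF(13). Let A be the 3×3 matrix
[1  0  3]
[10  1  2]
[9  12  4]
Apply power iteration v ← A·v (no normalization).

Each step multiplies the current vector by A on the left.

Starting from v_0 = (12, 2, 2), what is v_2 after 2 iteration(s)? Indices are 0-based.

v_2 = (9, 1, 11)

v_0 = (12, 2, 2).
v_1 = A·v_0 = (5, 9, 10).
v_2 = A·v_1 = (9, 1, 11).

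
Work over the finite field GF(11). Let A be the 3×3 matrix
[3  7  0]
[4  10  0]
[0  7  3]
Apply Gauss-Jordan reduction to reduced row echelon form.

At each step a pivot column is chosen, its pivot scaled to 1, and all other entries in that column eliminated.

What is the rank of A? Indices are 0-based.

step 1: normalize row 0 (÷3) = (1, 6, 0)
  row 1: subtract 4×row0 = (0, 8, 0)
step 2: normalize row 1 (÷8) = (0, 1, 0)
  row 0: subtract 6×row1 = (1, 0, 0)
  row 2: subtract 7×row1 = (0, 0, 3)
step 3: normalize row 2 (÷3) = (0, 0, 1)

rank = 3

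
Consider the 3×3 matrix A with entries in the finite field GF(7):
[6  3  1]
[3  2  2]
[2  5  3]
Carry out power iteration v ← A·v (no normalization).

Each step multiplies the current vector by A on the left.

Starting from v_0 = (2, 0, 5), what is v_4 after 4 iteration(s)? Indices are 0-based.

v_4 = (3, 1, 4)

v_0 = (2, 0, 5).
v_1 = A·v_0 = (3, 2, 5).
v_2 = A·v_1 = (1, 2, 3).
v_3 = A·v_2 = (1, 6, 0).
v_4 = A·v_3 = (3, 1, 4).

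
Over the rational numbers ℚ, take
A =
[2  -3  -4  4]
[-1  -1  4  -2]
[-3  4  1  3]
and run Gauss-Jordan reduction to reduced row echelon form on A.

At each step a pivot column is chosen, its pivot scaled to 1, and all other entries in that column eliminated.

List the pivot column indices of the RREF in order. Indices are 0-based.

pivot columns: 0, 1, 2

pivot(0,0)=2: scale R0 → (1, -3/2, -2, 2)
  clear (1,0): R1 −= (-1)R0 → (0, -5/2, 2, 0)
  clear (2,0): R2 −= (-3)R0 → (0, -1/2, -5, 9)
pivot(1,1)=-5/2: scale R1 → (0, 1, -4/5, 0)
  clear (0,1): R0 −= (-3/2)R1 → (1, 0, -16/5, 2)
  clear (2,1): R2 −= (-1/2)R1 → (0, 0, -27/5, 9)
pivot(2,2)=-27/5: scale R2 → (0, 0, 1, -5/3)
  clear (0,2): R0 −= (-16/5)R2 → (1, 0, 0, -10/3)
  clear (1,2): R1 −= (-4/5)R2 → (0, 1, 0, -4/3)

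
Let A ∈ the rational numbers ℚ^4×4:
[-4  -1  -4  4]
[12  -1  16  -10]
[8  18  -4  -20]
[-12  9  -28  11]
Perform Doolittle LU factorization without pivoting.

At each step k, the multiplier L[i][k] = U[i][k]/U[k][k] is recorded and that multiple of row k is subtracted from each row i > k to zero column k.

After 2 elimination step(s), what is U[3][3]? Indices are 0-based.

U[3][3] = 5

Step 1: pivot at (0,0) is -4.
  row1 ← row1 − (-3)·row0  ⇒  L[1][0]=-3, U row1=(0, -4, 4, 2)
  row2 ← row2 − (-2)·row0  ⇒  L[2][0]=-2, U row2=(0, 16, -12, -12)
  row3 ← row3 − (3)·row0  ⇒  L[3][0]=3, U row3=(0, 12, -16, -1)
Step 2: pivot at (1,1) is -4.
  row2 ← row2 − (-4)·row1  ⇒  L[2][1]=-4, U row2=(0, 0, 4, -4)
  row3 ← row3 − (-3)·row1  ⇒  L[3][1]=-3, U row3=(0, 0, -4, 5)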